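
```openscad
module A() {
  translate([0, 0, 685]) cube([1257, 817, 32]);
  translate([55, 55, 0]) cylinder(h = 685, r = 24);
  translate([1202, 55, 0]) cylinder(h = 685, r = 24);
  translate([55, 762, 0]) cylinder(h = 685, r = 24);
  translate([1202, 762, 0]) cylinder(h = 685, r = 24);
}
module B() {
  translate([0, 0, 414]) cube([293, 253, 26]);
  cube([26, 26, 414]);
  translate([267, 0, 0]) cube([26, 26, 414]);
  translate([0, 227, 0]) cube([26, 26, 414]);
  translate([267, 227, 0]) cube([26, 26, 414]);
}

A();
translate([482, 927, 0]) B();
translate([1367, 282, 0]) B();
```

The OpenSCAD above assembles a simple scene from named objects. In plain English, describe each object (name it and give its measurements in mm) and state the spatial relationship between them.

A is a rectangular dining table. The top is 1257×817×32 mm with its upper surface at z = 717 mm. It stands on four round legs of 48 mm diameter, each leg's bounding box inset 31 mm from the nearest pair of top edges, running from the floor to the underside of the top.

B is a four-legged stool. The seat is 293×253 mm, 26 mm thick, top at z = 440 mm. It stands on four square legs, each 26×26 mm in cross-section, from z = 0 to the seat underside, each flush with a corner of the seat.

Two stools sit around the table at the +y, +x sides.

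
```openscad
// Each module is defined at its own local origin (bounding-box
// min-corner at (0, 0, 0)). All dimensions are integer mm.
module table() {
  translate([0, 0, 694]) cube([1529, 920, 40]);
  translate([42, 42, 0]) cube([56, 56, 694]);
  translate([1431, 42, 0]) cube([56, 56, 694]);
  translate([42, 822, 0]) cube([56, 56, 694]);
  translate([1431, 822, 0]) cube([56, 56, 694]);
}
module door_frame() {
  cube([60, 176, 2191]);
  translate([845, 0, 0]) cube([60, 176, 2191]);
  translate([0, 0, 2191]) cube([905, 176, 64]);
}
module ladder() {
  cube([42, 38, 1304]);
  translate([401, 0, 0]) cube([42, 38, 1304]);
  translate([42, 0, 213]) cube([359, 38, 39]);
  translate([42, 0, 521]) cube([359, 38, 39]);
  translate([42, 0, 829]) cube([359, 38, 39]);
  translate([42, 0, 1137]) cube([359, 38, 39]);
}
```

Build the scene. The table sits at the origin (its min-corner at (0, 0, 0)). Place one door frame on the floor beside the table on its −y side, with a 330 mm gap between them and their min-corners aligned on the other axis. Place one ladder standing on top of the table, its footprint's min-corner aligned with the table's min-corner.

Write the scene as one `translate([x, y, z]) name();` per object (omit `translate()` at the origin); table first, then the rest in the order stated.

table();
translate([0, -506, 0]) door_frame();
translate([0, 0, 734]) ladder();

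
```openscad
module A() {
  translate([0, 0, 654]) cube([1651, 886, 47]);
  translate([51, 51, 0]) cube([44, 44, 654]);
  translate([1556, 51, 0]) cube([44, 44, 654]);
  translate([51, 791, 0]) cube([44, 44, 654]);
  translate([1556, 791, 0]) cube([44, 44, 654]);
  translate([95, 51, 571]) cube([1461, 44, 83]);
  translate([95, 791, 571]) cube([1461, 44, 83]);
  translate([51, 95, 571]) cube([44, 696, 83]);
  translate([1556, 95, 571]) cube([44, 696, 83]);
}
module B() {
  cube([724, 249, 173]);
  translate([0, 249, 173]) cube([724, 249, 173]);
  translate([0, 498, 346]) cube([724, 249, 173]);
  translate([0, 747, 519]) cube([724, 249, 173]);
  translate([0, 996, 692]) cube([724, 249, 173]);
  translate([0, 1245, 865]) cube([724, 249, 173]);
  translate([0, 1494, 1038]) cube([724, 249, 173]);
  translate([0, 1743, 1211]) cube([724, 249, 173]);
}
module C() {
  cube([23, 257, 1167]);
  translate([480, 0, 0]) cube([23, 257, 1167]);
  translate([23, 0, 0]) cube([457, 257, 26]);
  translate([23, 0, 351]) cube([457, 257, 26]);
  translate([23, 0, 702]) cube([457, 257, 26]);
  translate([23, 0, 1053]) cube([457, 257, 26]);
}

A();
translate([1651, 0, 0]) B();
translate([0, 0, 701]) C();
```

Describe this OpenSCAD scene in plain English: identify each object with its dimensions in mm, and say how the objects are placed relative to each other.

A is a rectangular dining table. The top is 1651×886×47 mm with its upper surface at z = 701 mm. It stands on four 44×44 mm square legs, each inset 51 mm from the nearest pair of top edges, running from the floor to the underside of the top. Four apron rails, 44 mm thick and 83 mm tall, run between adjacent legs with their top edges flush with the underside of the top and their outer faces flush with the legs' outer faces.

B is a straight staircase of 8 solid steps. Each step is 724 mm wide (x), 249 mm deep (y, the going) and 173 mm tall (the rise). The first step rests on the floor; each subsequent step sits one going further in +y and one rise higher in +z, directly behind and above the previous step with no overlap.

C is an open bookshelf. Two side panels, each 23 mm thick, 257 mm deep and 1167 mm tall, stand 503 mm apart (outside-to-outside). Between them sit 4 shelves, each 26 mm thick and 257 mm deep, spanning the full gap between the sides. The bottom shelf rests on the floor (its underside at z = 0) and the clear gap between one shelf's top and the next shelf's underside is 325 mm.

The staircase is against the table's +x side, with their −y faces flush. The bookshelf is on top of the table.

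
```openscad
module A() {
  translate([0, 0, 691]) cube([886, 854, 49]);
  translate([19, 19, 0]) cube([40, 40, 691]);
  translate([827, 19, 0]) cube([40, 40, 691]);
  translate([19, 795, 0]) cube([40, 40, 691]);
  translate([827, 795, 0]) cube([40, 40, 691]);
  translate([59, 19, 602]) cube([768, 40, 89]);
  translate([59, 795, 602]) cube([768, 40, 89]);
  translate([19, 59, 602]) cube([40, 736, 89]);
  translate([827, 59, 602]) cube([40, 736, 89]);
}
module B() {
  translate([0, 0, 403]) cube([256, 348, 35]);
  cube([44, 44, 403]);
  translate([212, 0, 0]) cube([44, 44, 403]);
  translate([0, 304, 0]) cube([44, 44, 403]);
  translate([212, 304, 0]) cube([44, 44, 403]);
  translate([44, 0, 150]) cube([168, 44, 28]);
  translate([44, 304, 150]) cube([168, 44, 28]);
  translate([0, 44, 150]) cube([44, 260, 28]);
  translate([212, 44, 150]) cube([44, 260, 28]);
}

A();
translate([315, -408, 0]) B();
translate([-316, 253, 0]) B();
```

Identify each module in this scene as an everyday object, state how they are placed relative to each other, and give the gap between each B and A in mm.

A is a table. B is a stool. Two stools sit around the table at the −y, −x sides. The gap between each stool and the table is 60 mm.

Each stool's nearest face is 60 mm from the table's bounding box.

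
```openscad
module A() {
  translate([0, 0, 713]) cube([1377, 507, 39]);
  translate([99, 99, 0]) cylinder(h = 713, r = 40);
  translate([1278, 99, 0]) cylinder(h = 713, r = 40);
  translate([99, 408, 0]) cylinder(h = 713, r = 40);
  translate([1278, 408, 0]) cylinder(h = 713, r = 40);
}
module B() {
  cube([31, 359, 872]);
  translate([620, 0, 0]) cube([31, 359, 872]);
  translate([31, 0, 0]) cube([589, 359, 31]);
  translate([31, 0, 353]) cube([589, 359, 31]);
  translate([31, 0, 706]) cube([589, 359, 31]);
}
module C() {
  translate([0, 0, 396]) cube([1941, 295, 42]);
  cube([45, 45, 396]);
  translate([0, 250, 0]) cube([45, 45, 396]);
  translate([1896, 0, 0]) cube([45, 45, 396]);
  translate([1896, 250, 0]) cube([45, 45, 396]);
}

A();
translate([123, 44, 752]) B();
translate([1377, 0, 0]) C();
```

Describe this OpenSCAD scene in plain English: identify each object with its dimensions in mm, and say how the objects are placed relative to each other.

A is a rectangular dining table. The top is 1377×507×39 mm with its upper surface at z = 752 mm. It stands on four round legs of 80 mm diameter, each leg's bounding box inset 59 mm from the nearest pair of top edges, running from the floor to the underside of the top.

B is an open bookshelf. Two side panels, each 31 mm thick, 359 mm deep and 872 mm tall, stand 651 mm apart (outside-to-outside). Between them sit 3 shelves, each 31 mm thick and 359 mm deep, spanning the full gap between the sides. The bottom shelf rests on the floor (its underside at z = 0) and the clear gap between one shelf's top and the next shelf's underside is 322 mm.

C is a bench: a 1941×295 mm seat slab, 42 mm thick, top at z = 438 mm, on four 45×45 mm square legs flush with the seat corners and standing on z = 0.

The bookshelf is on top of the table. The bench is against the table's +x side, with their −y faces flush.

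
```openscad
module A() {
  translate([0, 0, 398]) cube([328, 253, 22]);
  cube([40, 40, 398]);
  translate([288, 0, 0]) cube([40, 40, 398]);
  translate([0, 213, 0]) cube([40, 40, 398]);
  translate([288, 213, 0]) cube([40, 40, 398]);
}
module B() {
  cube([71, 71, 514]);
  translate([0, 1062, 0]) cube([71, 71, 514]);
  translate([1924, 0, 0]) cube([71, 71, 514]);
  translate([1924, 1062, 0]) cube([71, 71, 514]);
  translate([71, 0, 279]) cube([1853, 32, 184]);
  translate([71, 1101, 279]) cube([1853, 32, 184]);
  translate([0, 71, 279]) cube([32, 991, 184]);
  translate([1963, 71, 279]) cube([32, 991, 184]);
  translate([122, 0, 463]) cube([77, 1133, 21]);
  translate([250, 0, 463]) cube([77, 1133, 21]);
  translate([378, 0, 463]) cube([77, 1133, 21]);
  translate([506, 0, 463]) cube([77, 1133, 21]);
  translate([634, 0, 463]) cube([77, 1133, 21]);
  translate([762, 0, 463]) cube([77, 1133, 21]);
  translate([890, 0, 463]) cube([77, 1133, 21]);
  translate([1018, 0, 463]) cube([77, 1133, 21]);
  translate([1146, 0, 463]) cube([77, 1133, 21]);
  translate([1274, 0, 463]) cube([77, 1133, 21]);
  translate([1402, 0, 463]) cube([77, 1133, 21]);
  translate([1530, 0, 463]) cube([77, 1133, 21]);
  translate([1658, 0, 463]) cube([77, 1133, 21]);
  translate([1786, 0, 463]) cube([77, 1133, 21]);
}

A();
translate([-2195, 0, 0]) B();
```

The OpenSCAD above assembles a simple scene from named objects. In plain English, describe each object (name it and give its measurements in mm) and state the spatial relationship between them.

A is a four-legged stool. The seat is 328×253 mm, 22 mm thick, top at z = 420 mm. It stands on four square legs, each 40×40 mm in cross-section, from z = 0 to the seat underside, each flush with a corner of the seat.

B is a bed frame 1995 mm long (x) by 1133 mm wide (y). Four 71×71 mm corner posts, 514 mm tall, at the corners of the footprint. Four rails of 32 mm thickness and 184 mm height run between adjacent posts with their undersides at z = 279 mm, their outer faces flush with the outside of the frame (the two x-running rails run between the posts' inner faces; the two y-running rails run between the posts' inner faces). 14 slats, each 77 mm wide (x) and 21 mm thick, lie across the top of the two x-running rails, running the full 1133 mm width of the frame in y; the slats are evenly spaced along x between the inner faces of the end posts with equal gaps (rounded down to the nearest mm) at the −x end and between each pair — any rounding remainder accumulates at the +x end.

The bed frame is on the floor beside the stool on its −x side.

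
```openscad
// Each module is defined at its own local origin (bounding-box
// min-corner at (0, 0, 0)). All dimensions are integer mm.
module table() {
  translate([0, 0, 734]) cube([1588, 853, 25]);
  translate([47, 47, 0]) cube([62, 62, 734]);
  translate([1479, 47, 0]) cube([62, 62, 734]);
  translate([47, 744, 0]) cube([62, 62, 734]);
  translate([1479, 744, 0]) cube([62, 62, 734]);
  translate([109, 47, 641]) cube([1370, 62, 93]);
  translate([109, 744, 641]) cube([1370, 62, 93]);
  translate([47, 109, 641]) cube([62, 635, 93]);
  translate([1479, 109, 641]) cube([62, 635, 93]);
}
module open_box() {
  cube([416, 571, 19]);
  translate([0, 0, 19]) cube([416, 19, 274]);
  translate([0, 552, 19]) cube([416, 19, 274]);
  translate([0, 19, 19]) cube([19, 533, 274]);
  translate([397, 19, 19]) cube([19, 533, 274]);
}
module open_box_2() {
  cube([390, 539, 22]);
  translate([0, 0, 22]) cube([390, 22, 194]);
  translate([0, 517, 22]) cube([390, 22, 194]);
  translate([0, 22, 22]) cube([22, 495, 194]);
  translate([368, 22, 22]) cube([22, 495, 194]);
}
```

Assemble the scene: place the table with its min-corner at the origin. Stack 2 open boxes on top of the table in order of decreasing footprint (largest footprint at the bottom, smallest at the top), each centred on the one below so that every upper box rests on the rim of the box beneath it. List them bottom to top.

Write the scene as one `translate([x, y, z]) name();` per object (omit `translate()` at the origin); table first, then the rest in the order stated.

table();
translate([586, 141, 759]) open_box();
translate([599, 157, 1052]) open_box_2();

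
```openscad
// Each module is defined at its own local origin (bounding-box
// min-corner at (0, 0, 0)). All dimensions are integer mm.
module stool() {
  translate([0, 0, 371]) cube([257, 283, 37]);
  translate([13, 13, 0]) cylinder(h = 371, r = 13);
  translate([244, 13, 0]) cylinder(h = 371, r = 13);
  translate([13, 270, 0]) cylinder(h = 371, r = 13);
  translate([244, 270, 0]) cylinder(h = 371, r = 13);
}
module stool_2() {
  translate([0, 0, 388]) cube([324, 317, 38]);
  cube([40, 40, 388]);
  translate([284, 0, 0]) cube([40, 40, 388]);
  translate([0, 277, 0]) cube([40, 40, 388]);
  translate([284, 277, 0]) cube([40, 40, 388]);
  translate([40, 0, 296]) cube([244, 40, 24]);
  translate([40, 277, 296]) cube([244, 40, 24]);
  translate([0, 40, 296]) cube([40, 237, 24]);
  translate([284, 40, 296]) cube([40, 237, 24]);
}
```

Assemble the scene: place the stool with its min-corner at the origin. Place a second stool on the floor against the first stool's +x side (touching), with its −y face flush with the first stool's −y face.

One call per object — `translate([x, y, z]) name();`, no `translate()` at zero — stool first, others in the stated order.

stool();
translate([257, 0, 0]) stool_2();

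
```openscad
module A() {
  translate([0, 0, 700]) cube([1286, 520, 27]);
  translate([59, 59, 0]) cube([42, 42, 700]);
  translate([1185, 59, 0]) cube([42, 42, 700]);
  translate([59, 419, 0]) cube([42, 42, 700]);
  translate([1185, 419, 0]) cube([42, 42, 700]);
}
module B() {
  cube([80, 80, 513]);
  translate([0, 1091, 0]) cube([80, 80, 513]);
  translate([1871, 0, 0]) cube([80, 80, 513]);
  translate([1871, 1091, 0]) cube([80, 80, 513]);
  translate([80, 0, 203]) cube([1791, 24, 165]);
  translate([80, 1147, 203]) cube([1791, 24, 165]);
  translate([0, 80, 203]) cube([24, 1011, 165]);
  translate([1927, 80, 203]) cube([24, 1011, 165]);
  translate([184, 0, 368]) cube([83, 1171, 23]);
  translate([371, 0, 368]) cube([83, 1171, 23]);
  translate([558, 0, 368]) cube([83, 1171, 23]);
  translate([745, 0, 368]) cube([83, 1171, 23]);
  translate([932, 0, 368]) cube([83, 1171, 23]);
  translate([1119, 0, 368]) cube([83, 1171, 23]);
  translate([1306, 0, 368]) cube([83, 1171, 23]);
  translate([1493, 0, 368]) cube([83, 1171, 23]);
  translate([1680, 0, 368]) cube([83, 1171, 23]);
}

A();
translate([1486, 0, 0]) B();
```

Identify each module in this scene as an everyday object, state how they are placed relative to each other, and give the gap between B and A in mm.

The bed frame's nearest face is 200 mm from the table's +x face.

A is a table. B is a bed frame. The bed frame is on the floor beside the table on its +x side. The gap between the bed frame and the table is 200 mm.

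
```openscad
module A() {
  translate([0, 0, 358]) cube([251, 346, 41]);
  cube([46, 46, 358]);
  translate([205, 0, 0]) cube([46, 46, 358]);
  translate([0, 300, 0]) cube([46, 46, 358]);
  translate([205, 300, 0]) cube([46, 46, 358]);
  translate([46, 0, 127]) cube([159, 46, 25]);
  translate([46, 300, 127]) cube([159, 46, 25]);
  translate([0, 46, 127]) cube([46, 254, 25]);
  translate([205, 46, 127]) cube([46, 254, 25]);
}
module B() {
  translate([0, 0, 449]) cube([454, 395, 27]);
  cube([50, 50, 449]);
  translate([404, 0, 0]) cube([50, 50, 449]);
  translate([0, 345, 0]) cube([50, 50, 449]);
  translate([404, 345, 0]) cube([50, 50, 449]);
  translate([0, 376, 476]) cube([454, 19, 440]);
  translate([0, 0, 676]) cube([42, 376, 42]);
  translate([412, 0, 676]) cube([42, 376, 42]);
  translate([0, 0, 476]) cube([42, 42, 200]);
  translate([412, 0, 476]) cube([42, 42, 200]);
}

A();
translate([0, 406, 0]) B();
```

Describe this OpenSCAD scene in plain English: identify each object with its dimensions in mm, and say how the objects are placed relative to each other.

A is a simple wooden stool: a rectangular seat 251 mm (x) by 346 mm (y), 41 mm thick, top face at z = 399 mm, on four square legs, each 46×46 mm in cross-section. The legs rest on z = 0, each flush with a corner of the seat. Four stretchers, 46 mm wide and 25 mm tall, connect adjacent legs with their undersides at z = 127 mm, each running between the inner faces of the legs it joins and aligned with the legs' outer faces on the other axis.

B is a chair. The seat is a 454×395×27 mm slab with its top at z = 476 mm, on four 50×50 mm corner legs (flush with the seat edges, standing on z = 0). A flat backrest 19 mm thick, 440 mm tall, spans the full seat width and rises from the seat top along its +y edge, rear face flush with the rear of the seat. Two armrests of 42×42 mm section run along each side from the seat's front edge to the front of the backrest, top faces 242 mm above the seat top and outer faces flush with the seat's x-edges; a 42×42 mm post under the front of each armrest stands on the seat at the front corner.

The chair is on the floor beside the stool on its +y side.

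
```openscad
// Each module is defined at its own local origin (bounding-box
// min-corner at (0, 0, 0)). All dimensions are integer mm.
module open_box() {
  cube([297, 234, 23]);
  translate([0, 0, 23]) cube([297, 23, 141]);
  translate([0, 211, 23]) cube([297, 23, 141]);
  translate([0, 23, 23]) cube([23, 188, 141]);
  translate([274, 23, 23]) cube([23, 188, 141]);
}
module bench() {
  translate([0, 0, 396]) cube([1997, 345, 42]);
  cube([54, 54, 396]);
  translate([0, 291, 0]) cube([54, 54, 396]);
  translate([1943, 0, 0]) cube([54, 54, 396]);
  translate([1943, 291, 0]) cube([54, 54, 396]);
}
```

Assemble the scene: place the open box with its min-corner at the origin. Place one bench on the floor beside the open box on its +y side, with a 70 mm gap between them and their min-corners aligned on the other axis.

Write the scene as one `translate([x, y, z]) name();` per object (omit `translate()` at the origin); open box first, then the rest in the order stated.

open_box();
translate([0, 304, 0]) bench();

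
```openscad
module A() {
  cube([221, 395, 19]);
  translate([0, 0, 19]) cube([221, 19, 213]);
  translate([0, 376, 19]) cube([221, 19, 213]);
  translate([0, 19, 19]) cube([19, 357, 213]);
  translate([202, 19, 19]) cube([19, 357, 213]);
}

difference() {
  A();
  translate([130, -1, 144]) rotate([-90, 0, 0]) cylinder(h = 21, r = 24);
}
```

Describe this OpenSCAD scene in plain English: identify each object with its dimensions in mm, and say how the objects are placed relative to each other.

A is an open-topped rectangular box: outside dimensions 221×395×232 mm, with a uniform wall and base thickness of 19 mm. The base is a full 221×395 slab on the floor; four walls sit on top of the base. The front and back walls (the −y and +y sides) span the full width; the two side walls fit between them.

The open box has a circular hole of radius 24 mm through its front wall, centred at (x = 130, z = 144).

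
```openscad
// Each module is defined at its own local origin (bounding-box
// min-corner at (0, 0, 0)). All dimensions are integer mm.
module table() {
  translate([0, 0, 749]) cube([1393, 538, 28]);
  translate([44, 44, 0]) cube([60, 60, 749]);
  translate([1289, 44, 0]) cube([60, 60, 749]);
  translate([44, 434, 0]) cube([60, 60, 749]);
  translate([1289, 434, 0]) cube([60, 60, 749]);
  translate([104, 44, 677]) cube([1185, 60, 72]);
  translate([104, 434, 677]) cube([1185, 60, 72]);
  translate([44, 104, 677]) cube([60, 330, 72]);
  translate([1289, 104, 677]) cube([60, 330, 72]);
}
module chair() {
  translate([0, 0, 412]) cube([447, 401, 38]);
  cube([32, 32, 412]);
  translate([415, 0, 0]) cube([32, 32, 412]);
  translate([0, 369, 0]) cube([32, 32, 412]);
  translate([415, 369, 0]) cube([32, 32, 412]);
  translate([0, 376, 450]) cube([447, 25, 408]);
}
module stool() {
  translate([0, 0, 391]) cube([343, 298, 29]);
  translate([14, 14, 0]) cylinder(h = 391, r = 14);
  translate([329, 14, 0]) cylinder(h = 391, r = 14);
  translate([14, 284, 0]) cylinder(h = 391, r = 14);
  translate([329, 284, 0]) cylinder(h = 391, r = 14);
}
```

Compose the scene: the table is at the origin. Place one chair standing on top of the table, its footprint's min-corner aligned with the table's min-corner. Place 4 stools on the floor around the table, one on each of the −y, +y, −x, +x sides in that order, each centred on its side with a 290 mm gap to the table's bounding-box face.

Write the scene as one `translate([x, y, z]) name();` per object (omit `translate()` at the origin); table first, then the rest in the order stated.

table();
translate([0, 0, 777]) chair();
translate([525, -588, 0]) stool();
translate([525, 828, 0]) stool();
translate([-633, 120, 0]) stool();
translate([1683, 120, 0]) stool();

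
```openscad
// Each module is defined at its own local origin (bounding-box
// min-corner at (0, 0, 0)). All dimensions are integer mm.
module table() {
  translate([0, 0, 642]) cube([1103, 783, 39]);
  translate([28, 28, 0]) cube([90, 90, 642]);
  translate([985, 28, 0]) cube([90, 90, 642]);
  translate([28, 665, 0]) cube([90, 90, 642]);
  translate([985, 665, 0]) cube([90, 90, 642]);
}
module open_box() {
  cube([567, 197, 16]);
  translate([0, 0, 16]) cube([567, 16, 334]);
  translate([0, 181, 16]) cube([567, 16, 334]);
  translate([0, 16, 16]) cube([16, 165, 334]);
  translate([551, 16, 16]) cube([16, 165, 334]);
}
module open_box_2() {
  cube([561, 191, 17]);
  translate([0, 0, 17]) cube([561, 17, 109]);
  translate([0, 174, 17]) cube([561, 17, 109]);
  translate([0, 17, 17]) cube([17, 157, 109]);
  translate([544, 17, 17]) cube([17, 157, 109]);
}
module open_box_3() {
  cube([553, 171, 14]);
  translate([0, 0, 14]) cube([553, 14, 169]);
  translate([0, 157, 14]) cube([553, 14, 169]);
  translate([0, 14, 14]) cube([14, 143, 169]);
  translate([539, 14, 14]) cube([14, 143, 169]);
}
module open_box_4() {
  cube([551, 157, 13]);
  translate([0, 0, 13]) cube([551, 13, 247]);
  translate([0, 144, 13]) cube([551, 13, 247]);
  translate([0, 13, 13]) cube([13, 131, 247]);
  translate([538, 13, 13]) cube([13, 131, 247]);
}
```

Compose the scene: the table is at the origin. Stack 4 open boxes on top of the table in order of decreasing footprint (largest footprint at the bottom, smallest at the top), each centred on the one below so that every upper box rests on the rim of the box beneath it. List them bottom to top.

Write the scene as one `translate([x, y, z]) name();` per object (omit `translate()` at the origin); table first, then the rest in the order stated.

table();
translate([268, 293, 681]) open_box();
translate([271, 296, 1031]) open_box_2();
translate([275, 306, 1157]) open_box_3();
translate([276, 313, 1340]) open_box_4();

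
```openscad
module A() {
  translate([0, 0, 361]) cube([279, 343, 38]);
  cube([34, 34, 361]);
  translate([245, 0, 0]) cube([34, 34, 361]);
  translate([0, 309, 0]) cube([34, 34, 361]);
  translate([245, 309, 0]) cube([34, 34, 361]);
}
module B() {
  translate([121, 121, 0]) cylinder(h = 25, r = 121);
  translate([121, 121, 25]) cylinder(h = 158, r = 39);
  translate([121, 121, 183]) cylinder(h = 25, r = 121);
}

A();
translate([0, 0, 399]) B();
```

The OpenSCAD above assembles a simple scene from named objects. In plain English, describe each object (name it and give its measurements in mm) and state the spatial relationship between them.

A is a four-legged stool. The seat is 279×343 mm, 38 mm thick, top at z = 399 mm. It stands on four square legs, each 34×34 mm in cross-section, from z = 0 to the seat underside, each flush with a corner of the seat.

B is a spool: two coaxial disc flanges of radius 121 mm and thickness 25 mm, joined by a core cylinder of radius 39 mm and height 158 mm. The lower flange rests on z = 0 and the three cylinders share a vertical axis.

The spool is on top of the stool.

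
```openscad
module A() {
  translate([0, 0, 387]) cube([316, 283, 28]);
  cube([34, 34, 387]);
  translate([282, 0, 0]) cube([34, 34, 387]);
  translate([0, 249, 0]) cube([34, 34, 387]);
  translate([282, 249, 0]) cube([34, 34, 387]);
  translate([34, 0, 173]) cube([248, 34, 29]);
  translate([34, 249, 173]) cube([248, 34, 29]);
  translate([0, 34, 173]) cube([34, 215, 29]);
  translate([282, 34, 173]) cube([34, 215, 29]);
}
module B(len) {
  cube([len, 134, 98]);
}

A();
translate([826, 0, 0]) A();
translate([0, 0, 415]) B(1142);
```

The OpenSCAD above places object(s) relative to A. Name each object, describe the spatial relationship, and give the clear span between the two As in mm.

A is a stool. B is a beam. A beam spans the tops of two stools. The clear span between the two stools is 510 mm.

Second stool starts at x = 826; first ends at x = 316; clear span = 826 − 316 = 510 mm.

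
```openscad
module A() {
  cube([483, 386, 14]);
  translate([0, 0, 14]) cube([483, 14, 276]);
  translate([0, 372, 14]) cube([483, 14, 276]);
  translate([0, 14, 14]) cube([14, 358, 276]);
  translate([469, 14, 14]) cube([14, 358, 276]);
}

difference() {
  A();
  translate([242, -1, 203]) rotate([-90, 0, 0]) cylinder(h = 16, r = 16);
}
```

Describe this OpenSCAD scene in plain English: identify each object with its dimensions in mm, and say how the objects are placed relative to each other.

A is an open-topped rectangular box: outside dimensions 483×386×290 mm, with a uniform wall and base thickness of 14 mm. The base is a full 483×386 slab on the floor; four walls sit on top of the base. The front and back walls (the −y and +y sides) span the full width; the two side walls fit between them.

The open box has a circular hole of radius 16 mm through its front wall, centred at (x = 242, z = 203).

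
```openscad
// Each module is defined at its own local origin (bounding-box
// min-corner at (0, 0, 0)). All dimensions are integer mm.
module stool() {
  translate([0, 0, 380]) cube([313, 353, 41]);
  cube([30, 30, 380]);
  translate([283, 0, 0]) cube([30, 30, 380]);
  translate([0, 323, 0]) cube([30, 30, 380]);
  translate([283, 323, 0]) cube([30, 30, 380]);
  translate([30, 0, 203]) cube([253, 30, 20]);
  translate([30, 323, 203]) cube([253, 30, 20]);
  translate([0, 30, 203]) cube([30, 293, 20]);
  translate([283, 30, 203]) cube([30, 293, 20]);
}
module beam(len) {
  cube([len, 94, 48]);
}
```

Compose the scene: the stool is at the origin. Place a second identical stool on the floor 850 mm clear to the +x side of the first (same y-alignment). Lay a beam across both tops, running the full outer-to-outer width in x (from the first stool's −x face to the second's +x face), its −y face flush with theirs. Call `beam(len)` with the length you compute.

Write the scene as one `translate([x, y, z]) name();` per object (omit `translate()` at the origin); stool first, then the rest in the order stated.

stool();
translate([1163, 0, 0]) stool();
translate([0, 0, 421]) beam(1476);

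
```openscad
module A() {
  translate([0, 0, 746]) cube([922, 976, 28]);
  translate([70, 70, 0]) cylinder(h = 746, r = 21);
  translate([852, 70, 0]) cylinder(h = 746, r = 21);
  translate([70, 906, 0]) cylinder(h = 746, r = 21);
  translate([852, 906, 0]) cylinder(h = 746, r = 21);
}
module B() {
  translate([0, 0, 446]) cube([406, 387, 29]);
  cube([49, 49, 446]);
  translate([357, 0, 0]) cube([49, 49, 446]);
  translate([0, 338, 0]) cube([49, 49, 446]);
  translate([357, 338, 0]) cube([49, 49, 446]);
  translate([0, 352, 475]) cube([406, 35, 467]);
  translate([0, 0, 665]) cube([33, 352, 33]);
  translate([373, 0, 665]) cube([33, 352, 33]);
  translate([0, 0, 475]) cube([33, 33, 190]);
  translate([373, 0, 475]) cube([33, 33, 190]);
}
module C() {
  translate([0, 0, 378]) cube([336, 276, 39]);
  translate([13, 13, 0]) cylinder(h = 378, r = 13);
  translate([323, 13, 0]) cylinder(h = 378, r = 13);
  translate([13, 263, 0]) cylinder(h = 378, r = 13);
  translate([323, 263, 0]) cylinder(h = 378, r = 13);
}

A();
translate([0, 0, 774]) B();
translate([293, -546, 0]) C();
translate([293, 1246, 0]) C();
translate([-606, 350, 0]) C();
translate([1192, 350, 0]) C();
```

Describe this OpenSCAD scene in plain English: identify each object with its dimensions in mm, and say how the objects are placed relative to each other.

A is a rectangular dining table. The top is 922×976×28 mm with its upper surface at z = 774 mm. It stands on four round legs of 42 mm diameter, each leg's bounding box inset 49 mm from the nearest pair of top edges, running from the floor to the underside of the top.

B is a chair. The seat is a 406×387×29 mm slab with its top at z = 475 mm, on four 49×49 mm corner legs (flush with the seat edges, standing on z = 0). A flat backrest 35 mm thick, 467 mm tall, spans the full seat width and rises from the seat top along its +y edge, rear face flush with the rear of the seat. Two armrests of 33×33 mm section run along each side from the seat's front edge to the front of the backrest, top faces 223 mm above the seat top and outer faces flush with the seat's x-edges; a 33×33 mm post under the front of each armrest stands on the seat at the front corner.

C is a simple wooden stool: a rectangular seat 336 mm (x) by 276 mm (y), 39 mm thick, top face at z = 417 mm, on four round legs, each 26 mm in diameter. The legs rest on z = 0, each leg's axis is inset half a diameter from the nearest pair of seat edges (so the leg's bounding box is flush with the corner).

The chair is on top of the table. Four stools sit around the table at the −y, +y, −x, +x sides.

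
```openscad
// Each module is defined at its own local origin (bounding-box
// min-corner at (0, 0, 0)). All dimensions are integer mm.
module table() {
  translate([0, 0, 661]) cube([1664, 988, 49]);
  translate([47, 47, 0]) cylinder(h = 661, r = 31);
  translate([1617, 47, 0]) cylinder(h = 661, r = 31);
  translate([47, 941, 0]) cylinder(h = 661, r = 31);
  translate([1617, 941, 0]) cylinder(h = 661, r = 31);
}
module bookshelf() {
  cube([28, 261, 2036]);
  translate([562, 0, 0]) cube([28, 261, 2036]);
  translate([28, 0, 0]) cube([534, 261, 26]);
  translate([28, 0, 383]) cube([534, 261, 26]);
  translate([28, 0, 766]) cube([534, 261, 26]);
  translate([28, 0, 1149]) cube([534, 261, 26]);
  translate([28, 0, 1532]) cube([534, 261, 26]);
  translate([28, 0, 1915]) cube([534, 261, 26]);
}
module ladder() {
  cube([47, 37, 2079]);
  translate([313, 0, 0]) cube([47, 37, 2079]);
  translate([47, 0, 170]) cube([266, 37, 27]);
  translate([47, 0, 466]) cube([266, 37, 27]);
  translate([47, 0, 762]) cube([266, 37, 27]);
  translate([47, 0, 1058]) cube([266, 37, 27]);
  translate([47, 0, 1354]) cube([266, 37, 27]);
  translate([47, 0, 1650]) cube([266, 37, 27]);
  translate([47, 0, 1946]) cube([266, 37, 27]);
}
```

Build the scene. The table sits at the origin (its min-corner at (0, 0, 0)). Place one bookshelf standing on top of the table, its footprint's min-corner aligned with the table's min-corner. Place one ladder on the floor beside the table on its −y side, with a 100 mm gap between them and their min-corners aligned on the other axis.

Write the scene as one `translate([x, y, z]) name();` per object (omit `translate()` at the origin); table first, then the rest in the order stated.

table();
translate([0, 0, 710]) bookshelf();
translate([0, -137, 0]) ladder();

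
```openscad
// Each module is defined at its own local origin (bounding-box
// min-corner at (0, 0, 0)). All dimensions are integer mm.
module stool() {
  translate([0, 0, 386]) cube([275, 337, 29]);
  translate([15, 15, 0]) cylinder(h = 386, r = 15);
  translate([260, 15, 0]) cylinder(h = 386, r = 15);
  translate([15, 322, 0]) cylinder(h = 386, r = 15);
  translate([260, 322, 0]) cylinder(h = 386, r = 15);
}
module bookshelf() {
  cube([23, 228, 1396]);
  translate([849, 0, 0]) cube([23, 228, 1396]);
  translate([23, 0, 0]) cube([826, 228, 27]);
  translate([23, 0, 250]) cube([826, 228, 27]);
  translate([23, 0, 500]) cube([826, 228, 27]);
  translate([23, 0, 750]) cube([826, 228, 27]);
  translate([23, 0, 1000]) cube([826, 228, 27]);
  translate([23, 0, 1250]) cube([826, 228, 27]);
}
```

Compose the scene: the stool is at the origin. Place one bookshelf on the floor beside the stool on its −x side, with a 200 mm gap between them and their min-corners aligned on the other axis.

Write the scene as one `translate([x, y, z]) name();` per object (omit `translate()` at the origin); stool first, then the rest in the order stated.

stool();
translate([-1072, 0, 0]) bookshelf();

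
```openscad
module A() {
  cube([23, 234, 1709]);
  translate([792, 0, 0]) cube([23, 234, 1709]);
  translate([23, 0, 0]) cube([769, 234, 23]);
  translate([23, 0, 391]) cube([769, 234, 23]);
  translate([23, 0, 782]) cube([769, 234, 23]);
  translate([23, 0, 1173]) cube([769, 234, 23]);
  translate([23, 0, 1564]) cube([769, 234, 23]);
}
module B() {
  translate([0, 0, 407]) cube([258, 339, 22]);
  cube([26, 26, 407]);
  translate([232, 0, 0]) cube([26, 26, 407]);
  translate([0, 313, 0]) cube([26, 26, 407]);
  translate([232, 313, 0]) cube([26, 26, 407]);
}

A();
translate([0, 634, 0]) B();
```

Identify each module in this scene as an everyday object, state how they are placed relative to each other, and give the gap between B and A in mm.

A is a bookshelf. B is a stool. The stool is on the floor beside the bookshelf on its +y side. The gap between the stool and the bookshelf is 400 mm.

The stool's nearest face is 400 mm from the bookshelf's +y face.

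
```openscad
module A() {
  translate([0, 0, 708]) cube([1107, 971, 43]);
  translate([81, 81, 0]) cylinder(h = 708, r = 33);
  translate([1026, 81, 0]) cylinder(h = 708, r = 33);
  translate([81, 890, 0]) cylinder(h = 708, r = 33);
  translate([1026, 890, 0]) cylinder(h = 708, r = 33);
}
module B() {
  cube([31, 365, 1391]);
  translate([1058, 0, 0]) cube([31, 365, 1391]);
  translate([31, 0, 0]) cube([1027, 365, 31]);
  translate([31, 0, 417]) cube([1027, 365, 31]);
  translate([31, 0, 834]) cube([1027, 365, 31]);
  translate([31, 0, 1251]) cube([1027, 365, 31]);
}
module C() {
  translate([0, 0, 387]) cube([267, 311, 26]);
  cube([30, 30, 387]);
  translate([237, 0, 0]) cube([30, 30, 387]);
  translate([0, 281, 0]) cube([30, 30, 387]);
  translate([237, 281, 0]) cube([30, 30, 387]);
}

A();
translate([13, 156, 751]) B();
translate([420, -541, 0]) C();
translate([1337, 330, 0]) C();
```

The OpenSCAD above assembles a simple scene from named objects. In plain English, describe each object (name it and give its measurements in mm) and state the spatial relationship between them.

A is a table: top 1107 mm (x) × 971 mm (y), 43 mm thick, upper face at z = 751 mm, on four round legs of 66 mm diameter, each leg's bounding box inset 48 mm from the nearest pair of top edges, running from z = 0 to the bottom of the top.

B is an open bookshelf. Two side panels, each 31 mm thick, 365 mm deep and 1391 mm tall, stand 1089 mm apart (outside-to-outside). Between them sit 4 shelves, each 31 mm thick and 365 mm deep, spanning the full gap between the sides. The bottom shelf rests on the floor (its underside at z = 0) and the clear gap between one shelf's top and the next shelf's underside is 386 mm.

C is a four-legged stool. The seat is a 267×311×26 mm slab whose top surface is at z = 413 mm; four square legs, each 30×30 mm in cross-section, run from the floor (z = 0) to the underside of the seat, each flush with a corner of the seat.

The bookshelf is on top of the table. Two stools sit around the table at the −y, +x sides.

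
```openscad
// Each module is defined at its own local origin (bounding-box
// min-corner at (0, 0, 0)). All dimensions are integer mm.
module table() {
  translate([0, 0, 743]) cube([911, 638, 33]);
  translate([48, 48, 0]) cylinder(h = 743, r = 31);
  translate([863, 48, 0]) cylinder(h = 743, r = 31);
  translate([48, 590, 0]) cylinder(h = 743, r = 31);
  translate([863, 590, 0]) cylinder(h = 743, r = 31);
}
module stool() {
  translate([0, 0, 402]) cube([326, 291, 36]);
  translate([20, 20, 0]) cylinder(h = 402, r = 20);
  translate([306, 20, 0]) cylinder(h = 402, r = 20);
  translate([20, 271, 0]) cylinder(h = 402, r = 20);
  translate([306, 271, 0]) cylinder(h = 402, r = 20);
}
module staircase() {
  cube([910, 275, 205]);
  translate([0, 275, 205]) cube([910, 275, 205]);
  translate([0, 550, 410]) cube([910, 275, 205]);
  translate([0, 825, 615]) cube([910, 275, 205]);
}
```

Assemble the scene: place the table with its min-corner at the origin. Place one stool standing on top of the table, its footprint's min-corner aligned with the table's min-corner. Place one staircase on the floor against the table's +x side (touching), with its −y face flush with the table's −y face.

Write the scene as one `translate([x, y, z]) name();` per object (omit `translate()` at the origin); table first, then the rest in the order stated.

table();
translate([0, 0, 776]) stool();
translate([911, 0, 0]) staircase();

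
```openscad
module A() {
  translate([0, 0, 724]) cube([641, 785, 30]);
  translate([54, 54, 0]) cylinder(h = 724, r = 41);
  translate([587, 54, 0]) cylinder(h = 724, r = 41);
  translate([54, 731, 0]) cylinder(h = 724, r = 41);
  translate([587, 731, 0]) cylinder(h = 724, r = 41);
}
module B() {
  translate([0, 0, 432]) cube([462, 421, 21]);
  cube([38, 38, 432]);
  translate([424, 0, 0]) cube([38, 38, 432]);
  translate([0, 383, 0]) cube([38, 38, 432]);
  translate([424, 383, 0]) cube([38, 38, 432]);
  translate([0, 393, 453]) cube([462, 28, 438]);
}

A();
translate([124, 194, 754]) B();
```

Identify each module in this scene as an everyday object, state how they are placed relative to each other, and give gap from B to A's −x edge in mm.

The chair's min-x is at 124; the table's min-x is 0; gap = 124 mm.

A is a table. B is a chair. The chair is on top of the table. The gap from the chair to the table's −x edge is 124 mm.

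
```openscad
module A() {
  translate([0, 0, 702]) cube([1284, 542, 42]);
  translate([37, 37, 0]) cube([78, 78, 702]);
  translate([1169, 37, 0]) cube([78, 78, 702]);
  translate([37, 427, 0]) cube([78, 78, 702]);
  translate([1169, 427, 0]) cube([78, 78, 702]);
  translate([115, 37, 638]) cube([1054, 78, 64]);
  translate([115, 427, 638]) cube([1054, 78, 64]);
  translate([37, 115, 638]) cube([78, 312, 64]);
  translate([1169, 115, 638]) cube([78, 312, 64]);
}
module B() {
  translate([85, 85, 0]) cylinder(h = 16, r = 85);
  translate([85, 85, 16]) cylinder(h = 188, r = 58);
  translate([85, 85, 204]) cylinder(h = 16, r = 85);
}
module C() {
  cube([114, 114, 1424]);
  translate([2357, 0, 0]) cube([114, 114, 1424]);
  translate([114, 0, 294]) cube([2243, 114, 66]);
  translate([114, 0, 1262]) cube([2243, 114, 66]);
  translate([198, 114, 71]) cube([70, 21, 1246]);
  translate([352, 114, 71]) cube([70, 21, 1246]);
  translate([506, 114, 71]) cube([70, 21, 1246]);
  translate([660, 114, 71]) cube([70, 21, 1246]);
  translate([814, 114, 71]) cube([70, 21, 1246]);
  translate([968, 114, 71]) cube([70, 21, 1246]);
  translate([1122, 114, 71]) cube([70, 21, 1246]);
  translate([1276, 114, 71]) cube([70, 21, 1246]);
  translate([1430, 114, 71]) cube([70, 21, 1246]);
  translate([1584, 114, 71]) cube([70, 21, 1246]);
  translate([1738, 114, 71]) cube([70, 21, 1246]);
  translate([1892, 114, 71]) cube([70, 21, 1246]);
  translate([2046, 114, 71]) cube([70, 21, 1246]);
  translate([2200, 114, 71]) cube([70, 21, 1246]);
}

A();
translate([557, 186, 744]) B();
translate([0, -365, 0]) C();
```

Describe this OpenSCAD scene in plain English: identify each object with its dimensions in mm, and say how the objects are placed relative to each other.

A is a rectangular dining table. The top is 1284×542×42 mm with its upper surface at z = 744 mm. It stands on four 78×78 mm square legs, each inset 37 mm from the nearest pair of top edges, running from the floor to the underside of the top. Four apron rails, 78 mm thick and 64 mm tall, run between adjacent legs with their top edges flush with the underside of the top and their outer faces flush with the legs' outer faces.

B is a spool: two coaxial disc flanges of radius 85 mm and thickness 16 mm, joined by a core cylinder of radius 58 mm and height 188 mm. The lower flange rests on z = 0 and the three cylinders share a vertical axis.

C is a fence section. Two 114×114 mm posts, 1424 mm tall, stand on the floor with a clear span of 2243 mm between their inner faces. Two horizontal rails of 114×66 mm section span the gap between the posts with their undersides at z = 294 mm and z = 1262 mm, flush with the posts' −y face. 14 pickets, each 70 mm wide, 21 mm thick and 1246 mm tall, are fixed to the +y face of the rails with their bottoms at z = 71 mm, evenly spaced across the span with equal gaps (rounded down to the nearest mm) at the −x end and between each pair — any rounding remainder accumulates at the +x end.

The spool is on top of the table, centred. The fence section is on the floor beside the table on its −y side.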